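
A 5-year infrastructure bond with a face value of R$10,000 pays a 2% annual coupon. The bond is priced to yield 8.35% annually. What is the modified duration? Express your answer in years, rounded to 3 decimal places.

Periodic yield y = 0.0835. First find Macaulay duration:
  t   CF        PV=CF/(1+0.0835)^t    t·PV
  1       200.00       184.5870       184.5870
  2       200.00       170.3618       340.7236
  3       200.00       157.2328       471.6985
  4       200.00       145.1157       580.4627
  5    10,200.00     6,830.5487    34,152.7436
  Σ                  7,487.8460    35,730.2154
P = 7,487.8460; Macaulay duration = 35,730.2154 / 7,487.8460 = 4.77176 years.
Modified duration = D_Mac / (1 + y) = 4.77176 / 1.0835 = 4.40403 years.

4.404 years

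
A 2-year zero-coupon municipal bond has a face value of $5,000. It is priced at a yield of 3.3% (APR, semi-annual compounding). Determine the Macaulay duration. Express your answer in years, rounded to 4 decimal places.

2.0000 years

A zero-coupon bond has a single cash flow at maturity, so its Macaulay duration equals its maturity: 2 years.
(Equivalently: 4 semi-annual periods ÷ 2 = 2 years.)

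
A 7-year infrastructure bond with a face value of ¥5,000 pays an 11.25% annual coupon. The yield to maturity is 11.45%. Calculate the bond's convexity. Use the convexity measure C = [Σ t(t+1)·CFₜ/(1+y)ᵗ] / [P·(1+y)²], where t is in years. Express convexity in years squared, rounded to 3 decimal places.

29.886

With y = 0.1145:
  t   CF        PV=CF/(1+0.1145)^t    t·PV        t(t+1)·PV
  1       562.50       504.7106       504.7106       1,009.4213
  2       562.50       452.8584       905.7167       2,717.1501
  3       562.50       406.3332     1,218.9996       4,875.9984
  4       562.50       364.5879     1,458.3515       7,291.7577
  5       562.50       327.1313     1,635.6567       9,813.9404
  6       562.50       293.5230     1,761.1378      12,327.9646
  7     5,562.50     2,604.4110    18,230.8767     145,847.0138
  Σ                  4,953.5553    25,715.4497     183,883.2463
P = 4,953.5553.
Convexity = Σ t(t+1)·PV / [P·(1+y)²] = 183,883.2463 / (4,953.5553 × 1.242110) = 29.88581.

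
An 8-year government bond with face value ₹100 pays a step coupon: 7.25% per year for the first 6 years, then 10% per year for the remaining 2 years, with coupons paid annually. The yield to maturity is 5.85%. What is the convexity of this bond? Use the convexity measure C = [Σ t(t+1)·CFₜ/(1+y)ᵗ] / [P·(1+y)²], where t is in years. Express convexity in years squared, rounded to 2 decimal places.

With y = 0.0585:
  t   CF        PV=CF/(1+0.0585)^t    t·PV        t(t+1)·PV
  1         7.25         6.8493         6.8493          13.6986
  2         7.25         6.4708        12.9415          38.8246
  3         7.25         6.1132        18.3395          73.3579
  4         7.25         5.7753        23.1012         115.5060
  5         7.25         5.4561        27.2806         163.6835
  6         7.25         5.1546        30.9274         216.4921
  7        10.00         6.7168        47.0178         376.1421
  8       110.00        69.8017       558.4133       5,025.7199
  Σ                    112.3377       724.8707       6,023.4249
P = 112.3377.
Convexity = Σ t(t+1)·PV / [P·(1+y)²] = 6,023.4249 / (112.3377 × 1.120422) = 47.85597.

47.86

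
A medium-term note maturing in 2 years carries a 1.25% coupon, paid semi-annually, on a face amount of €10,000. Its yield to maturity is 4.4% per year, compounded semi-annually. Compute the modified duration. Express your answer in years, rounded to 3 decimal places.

1.938 years

Periodic yield y = 0.022. First find Macaulay duration:
  t   CF        PV=CF/(1+0.022)^t    t·PV
  1        62.50        61.1546        61.1546
  2        62.50        59.8382       119.6763
  3        62.50        58.5501       175.6502
  4    10,062.50     9,223.6393    36,894.5571
  Σ                  9,403.1821    37,251.0382
P = 9,403.1821; Macaulay duration = 37,251.0382 / 9,403.1821 = 3.96154 half-year periods = 1.98077 years.
Modified duration = D_Mac / (1 + y) = 1.98077 / 1.022 = 1.93813 years.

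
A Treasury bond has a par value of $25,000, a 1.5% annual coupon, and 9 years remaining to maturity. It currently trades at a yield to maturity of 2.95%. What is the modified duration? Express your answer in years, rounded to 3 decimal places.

8.204 years

Periodic yield y = 0.0295. First find Macaulay duration:
  t   CF        PV=CF/(1+0.0295)^t    t·PV
  1       375.00       364.2545       364.2545
  2       375.00       353.8169       707.6338
  3       375.00       343.6784     1,031.0351
  4       375.00       333.8304     1,335.3215
  5       375.00       324.2646     1,621.3229
  6       375.00       314.9729     1,889.8373
  7       375.00       305.9474     2,141.6320
  8       375.00       297.1806     2,377.4448
  9    25,375.00    19,532.9974   175,796.9766
  Σ                 22,170.9431   187,265.4586
P = 22,170.9431; Macaulay duration = 187,265.4586 / 22,170.9431 = 8.44644 years.
Modified duration = D_Mac / (1 + y) = 8.44644 / 1.0295 = 8.20441 years.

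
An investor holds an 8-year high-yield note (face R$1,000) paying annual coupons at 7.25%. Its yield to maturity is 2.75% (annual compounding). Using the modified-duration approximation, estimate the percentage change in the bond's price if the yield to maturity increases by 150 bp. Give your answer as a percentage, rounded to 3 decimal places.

Periodic yield y = 0.0275. Modified duration first:
  t   CF        PV=CF/(1+0.0275)^t    t·PV
  1        72.50        70.5596        70.5596
  2        72.50        68.6712       137.3423
  3        72.50        66.8332       200.4997
  4        72.50        65.0445       260.1781
  5        72.50        63.3037       316.5183
  6        72.50        61.6094       369.6564
  7        72.50        59.9605       419.7234
  8     1,072.50       863.2621     6,906.0965
  Σ                  1,319.2441     8,680.5744
P = 1,319.2441; D_Mac = 6.57996 yrs; D_mod = 6.57996/(1+0.0275) = 6.40385 yrs.
ΔP/P ≈ -D_mod · Δy = -6.40385 × (+0.015) = -0.096058 = -9.6058%.

-9.606%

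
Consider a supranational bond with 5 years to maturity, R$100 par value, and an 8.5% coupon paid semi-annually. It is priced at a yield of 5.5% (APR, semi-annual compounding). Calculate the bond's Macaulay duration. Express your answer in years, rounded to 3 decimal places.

4.232 years

Periodic yield y = 0.0275. Discount each cash flow and weight by its period:
  t   CF        PV=CF/(1+0.0275)^t    t·PV
  1         4.25         4.1363         4.1363
  2         4.25         4.0256         8.0511
  3         4.25         3.9178        11.7534
  4         4.25         3.8130        15.2518
  5         4.25         3.7109        18.5545
  6         4.25         3.6116        21.6695
  7         4.25         3.5149        24.6045
  8         4.25         3.4209        27.3668
  9         4.25         3.3293        29.9637
  10      104.25        79.4800       794.7998
  Σ                    112.9601       956.1514
Price P = Σ PV = 112.9601.
Macaulay duration = Σ(t·PV) / P = 956.1514 / 112.9601 = 8.46450 half-year periods.
In years: 8.46450 / 2 = 4.23225 years.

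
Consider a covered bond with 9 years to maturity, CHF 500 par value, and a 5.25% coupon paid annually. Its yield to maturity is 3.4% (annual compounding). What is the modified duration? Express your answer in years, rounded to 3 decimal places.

7.268 years

Periodic yield y = 0.034. First find Macaulay duration:
  t   CF        PV=CF/(1+0.034)^t    t·PV
  1        26.25        25.3868        25.3868
  2        26.25        24.5521        49.1042
  3        26.25        23.7448        71.2343
  4        26.25        22.9640        91.8559
  5        26.25        22.2089       111.0444
  6        26.25        21.4786       128.8716
  7        26.25        20.7723       145.4064
  8        26.25        20.0893       160.7145
  9       526.25       389.4998     3,505.4984
  Σ                    570.6966     4,289.1165
P = 570.6966; Macaulay duration = 4,289.1165 / 570.6966 = 7.51558 years.
Modified duration = D_Mac / (1 + y) = 7.51558 / 1.034 = 7.26845 years.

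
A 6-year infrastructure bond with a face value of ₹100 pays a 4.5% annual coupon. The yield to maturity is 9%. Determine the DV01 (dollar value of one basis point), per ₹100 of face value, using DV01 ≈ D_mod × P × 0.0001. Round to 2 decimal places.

₹0.04

Periodic yield y = 0.09.
  t   CF        PV=CF/(1+0.09)^t    t·PV
  1         4.50         4.1284         4.1284
  2         4.50         3.7876         7.5751
  3         4.50         3.4748        10.4245
  4         4.50         3.1879        12.7517
  5         4.50         2.9247        14.6235
  6       104.50        62.3099       373.8596
  Σ                     79.8134       423.3628
P = 79.8134; D_Mac = 5.30441 yrs; D_mod = 4.86643 yrs.
DV01 ≈ 4.86643 × 79.8134 × 0.0001 = 0.038841.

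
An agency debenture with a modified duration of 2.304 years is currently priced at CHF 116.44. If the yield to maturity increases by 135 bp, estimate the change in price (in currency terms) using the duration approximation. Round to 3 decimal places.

-CHF 3.622

Duration approximation: ΔP/P ≈ -D_mod · Δy = -2.304 × (+0.0135) = -0.031104.
ΔP ≈ 116.44 × (-0.031104) = -3.62174976.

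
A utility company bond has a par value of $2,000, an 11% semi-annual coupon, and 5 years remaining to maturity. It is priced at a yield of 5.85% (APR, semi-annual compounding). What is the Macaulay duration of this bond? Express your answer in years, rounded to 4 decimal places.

Periodic yield y = 0.02925. Discount each cash flow and weight by its period:
  t   CF        PV=CF/(1+0.02925)^t    t·PV
  1       110.00       106.8739       106.8739
  2       110.00       103.8367       207.6734
  3       110.00       100.8858       302.6574
  4       110.00        98.0188       392.0750
  5       110.00        95.2332       476.1659
  6       110.00        92.5268       555.1607
  7       110.00        89.8973       629.2810
  8       110.00        87.3425       698.7401
  9       110.00        84.8603       763.7431
  10    2,110.00     1,581.5164    15,815.1640
  Σ                  2,440.9917    19,947.5345
Price P = Σ PV = 2,440.9917.
Macaulay duration = Σ(t·PV) / P = 19,947.5345 / 2,440.9917 = 8.17190 half-year periods.
In years: 8.17190 / 2 = 4.08595 years.

4.0859 years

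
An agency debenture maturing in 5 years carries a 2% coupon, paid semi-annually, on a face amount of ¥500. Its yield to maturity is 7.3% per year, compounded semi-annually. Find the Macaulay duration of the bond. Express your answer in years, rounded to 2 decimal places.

4.75 years

Periodic yield y = 0.0365. Discount each cash flow and weight by its period:
  t   CF        PV=CF/(1+0.0365)^t    t·PV
  1         5.00         4.8239         4.8239
  2         5.00         4.6541         9.3081
  3         5.00         4.4902        13.4705
  4         5.00         4.3320        17.3282
  5         5.00         4.1795        20.8975
  6         5.00         4.0323        24.1939
  7         5.00         3.8903        27.2322
  8         5.00         3.7533        30.0266
  9         5.00         3.6211        32.5903
  10      505.00       352.8567     3,528.5666
  Σ                    390.6334     3,708.4377
Price P = Σ PV = 390.6334.
Macaulay duration = Σ(t·PV) / P = 3,708.4377 / 390.6334 = 9.49340 half-year periods.
In years: 9.49340 / 2 = 4.74670 years.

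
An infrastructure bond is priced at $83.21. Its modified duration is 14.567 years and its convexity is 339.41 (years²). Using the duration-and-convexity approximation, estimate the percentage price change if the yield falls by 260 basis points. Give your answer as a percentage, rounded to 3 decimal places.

Duration effect: -D_mod·Δy = -14.567 × (-0.026) = +0.378742
Convexity effect: ½·C·(Δy)² = 0.5 × 339.41 × (-0.026)² = +0.11472058
ΔP/P ≈ +0.378742 + 0.11472058 = +0.49346258
= +49.346258%.

+49.346%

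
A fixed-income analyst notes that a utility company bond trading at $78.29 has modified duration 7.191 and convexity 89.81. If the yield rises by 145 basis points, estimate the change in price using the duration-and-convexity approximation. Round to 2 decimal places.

Duration effect: -D_mod·Δy = -7.191 × (+0.0145) = -0.1042695
Convexity effect: ½·C·(Δy)² = 0.5 × 89.81 × (0.0145)² = +0.00944127625
ΔP/P ≈ -0.1042695 + 0.00944127625 = -0.09482822375
ΔP ≈ 78.29 × (-0.09482822375) = -7.4241016373875.

-$7.42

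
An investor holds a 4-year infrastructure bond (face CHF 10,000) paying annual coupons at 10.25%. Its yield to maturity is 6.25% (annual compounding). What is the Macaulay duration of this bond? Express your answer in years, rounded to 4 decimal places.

3.5109 years

Periodic yield y = 0.0625. Discount each cash flow and weight by its year:
  t   CF        PV=CF/(1+0.0625)^t    t·PV
  1     1,025.00       964.7059       964.7059
  2     1,025.00       907.9585     1,815.9170
  3     1,025.00       854.5492     2,563.6475
  4    11,025.00     8,650.9309    34,603.7236
  Σ                 11,378.1444    39,947.9939
Price P = Σ PV = 11,378.1444.
Macaulay duration = Σ(t·PV) / P = 39,947.9939 / 11,378.1444 = 3.51094 years.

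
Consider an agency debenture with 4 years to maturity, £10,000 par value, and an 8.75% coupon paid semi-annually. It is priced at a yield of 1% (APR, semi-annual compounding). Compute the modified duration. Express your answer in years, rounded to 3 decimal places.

3.519 years

Periodic yield y = 0.005. First find Macaulay duration:
  t   CF        PV=CF/(1+0.005)^t    t·PV
  1       437.50       435.3234       435.3234
  2       437.50       433.1576       866.3152
  3       437.50       431.0026     1,293.0077
  4       437.50       428.8583     1,715.4332
  5       437.50       426.7247     2,133.6233
  6       437.50       424.6017     2,547.6100
  7       437.50       422.4892     2,957.4245
  8    10,437.50    10,029.2393    80,233.9145
  Σ                 13,031.3967    92,182.6518
P = 13,031.3967; Macaulay duration = 92,182.6518 / 13,031.3967 = 7.07389 half-year periods = 3.53694 years.
Modified duration = D_Mac / (1 + y) = 3.53694 / 1.005 = 3.51935 years.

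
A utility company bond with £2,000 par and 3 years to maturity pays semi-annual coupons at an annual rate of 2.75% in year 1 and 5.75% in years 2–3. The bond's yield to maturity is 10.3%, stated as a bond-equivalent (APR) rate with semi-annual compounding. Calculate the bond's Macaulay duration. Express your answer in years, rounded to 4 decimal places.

2.8491 years

Periodic yield y = 0.0515. Discount each cash flow and weight by its period:
  t   CF        PV=CF/(1+0.0515)^t    t·PV
  1        27.50        26.1531        26.1531
  2        27.50        24.8722        49.7444
  3        57.50        49.4584       148.3752
  4        57.50        47.0360       188.1442
  5        57.50        44.7323       223.6616
  6     2,057.50     1,522.2437     9,133.4621
  Σ                  1,714.4958     9,769.5406
Price P = Σ PV = 1,714.4958.
Macaulay duration = Σ(t·PV) / P = 9,769.5406 / 1,714.4958 = 5.69820 half-year periods.
In years: 5.69820 / 2 = 2.84910 years.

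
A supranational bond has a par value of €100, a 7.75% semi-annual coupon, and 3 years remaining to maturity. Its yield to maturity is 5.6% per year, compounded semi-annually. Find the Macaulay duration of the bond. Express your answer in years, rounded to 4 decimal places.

Periodic yield y = 0.028. Discount each cash flow and weight by its period:
  t   CF        PV=CF/(1+0.028)^t    t·PV
  1        3.875         3.7695         3.7695
  2        3.875         3.6668         7.3336
  3        3.875         3.5669        10.7007
  4        3.875         3.4698        13.8790
  5        3.875         3.3753        16.8763
  6      103.875        88.0141       528.0847
  Σ                    105.8623       580.6438
Price P = Σ PV = 105.8623.
Macaulay duration = Σ(t·PV) / P = 580.6438 / 105.8623 = 5.48490 half-year periods.
In years: 5.48490 / 2 = 2.74245 years.

2.7424 years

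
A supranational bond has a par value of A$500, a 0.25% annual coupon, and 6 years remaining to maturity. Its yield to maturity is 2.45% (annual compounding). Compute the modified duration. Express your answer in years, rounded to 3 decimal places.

Periodic yield y = 0.0245. First find Macaulay duration:
  t   CF        PV=CF/(1+0.0245)^t    t·PV
  1         1.25         1.2201         1.2201
  2         1.25         1.1909         2.3819
  3         1.25         1.1624         3.4873
  4         1.25         1.1347         4.5386
  5         1.25         1.1075         5.5376
  6       501.25       433.4935     2,600.9611
  Σ                    439.3092     2,618.1266
P = 439.3092; Macaulay duration = 2,618.1266 / 439.3092 = 5.95964 years.
Modified duration = D_Mac / (1 + y) = 5.95964 / 1.0245 = 5.81713 years.

5.817 years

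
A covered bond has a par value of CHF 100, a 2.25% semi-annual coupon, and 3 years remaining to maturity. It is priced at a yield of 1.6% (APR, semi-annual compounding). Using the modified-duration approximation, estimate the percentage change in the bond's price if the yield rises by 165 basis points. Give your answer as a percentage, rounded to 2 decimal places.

Periodic yield y = 0.008. Modified duration first:
  t   CF        PV=CF/(1+0.008)^t    t·PV
  1        1.125         1.1161         1.1161
  2        1.125         1.1072         2.2144
  3        1.125         1.0984         3.2953
  4        1.125         1.0897         4.3588
  5        1.125         1.0811         5.4053
  6      101.125        96.4041       578.4244
  Σ                    101.8965       594.8143
P = 101.8965; D_Mac = 5.83743 half-year periods = 2.91872 yrs; D_mod = 2.91872/(1+0.008) = 2.89555 yrs.
ΔP/P ≈ -D_mod · Δy = -2.89555 × (+0.0165) = -0.047777 = -4.7777%.

-4.78%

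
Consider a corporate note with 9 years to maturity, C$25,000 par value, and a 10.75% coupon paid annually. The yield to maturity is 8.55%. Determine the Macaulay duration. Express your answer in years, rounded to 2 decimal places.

Periodic yield y = 0.0855. Discount each cash flow and weight by its year:
  t   CF        PV=CF/(1+0.0855)^t    t·PV
  1     2,687.50     2,475.8176     2,475.8176
  2     2,687.50     2,280.8085     4,561.6169
  3     2,687.50     2,101.1593     6,303.4780
  4     2,687.50     1,935.6604     7,742.6415
  5     2,687.50     1,783.1970     8,915.9852
  6     2,687.50     1,642.7425     9,856.4553
  7     2,687.50     1,513.3510    10,593.4573
  8     2,687.50     1,394.1511    11,153.2089
  9    27,687.50    13,231.6893   119,085.2034
  Σ                 28,358.5768   180,687.8642
Price P = Σ PV = 28,358.5768.
Macaulay duration = Σ(t·PV) / P = 180,687.8642 / 28,358.5768 = 6.37154 years.

6.37 years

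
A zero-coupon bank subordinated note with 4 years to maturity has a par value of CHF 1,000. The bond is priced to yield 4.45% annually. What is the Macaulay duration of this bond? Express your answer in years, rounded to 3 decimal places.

4.000 years

A zero-coupon bond has a single cash flow at maturity, so its Macaulay duration equals its maturity: 4 years.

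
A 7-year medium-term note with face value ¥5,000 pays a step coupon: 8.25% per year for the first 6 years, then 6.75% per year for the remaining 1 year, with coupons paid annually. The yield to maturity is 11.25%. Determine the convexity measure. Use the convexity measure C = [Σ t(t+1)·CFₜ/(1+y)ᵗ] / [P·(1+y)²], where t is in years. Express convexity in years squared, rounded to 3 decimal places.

With y = 0.1125:
  t   CF        PV=CF/(1+0.1125)^t    t·PV        t(t+1)·PV
  1       412.50       370.7865       370.7865         741.5730
  2       412.50       333.2913       666.5825       1,999.7475
  3       412.50       299.5876       898.7629       3,595.0517
  4       412.50       269.2923     1,077.1690       5,385.8452
  5       412.50       242.0605     1,210.3023       7,261.8138
  6       412.50       217.5824     1,305.4946       9,138.4623
  7     5,337.50     2,530.6830    17,714.7811     141,718.2489
  Σ                  4,263.2836    23,243.8790     169,840.7425
P = 4,263.2836.
Convexity = Σ t(t+1)·PV / [P·(1+y)²] = 169,840.7425 / (4,263.2836 × 1.237656) = 32.18827.

32.188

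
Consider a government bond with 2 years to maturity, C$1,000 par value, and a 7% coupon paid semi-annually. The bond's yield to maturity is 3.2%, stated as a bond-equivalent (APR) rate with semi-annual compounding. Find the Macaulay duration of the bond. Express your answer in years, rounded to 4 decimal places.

1.9047 years

Periodic yield y = 0.016. Discount each cash flow and weight by its period:
  t   CF        PV=CF/(1+0.016)^t    t·PV
  1        35.00        34.4488        34.4488
  2        35.00        33.9063        67.8126
  3        35.00        33.3724       100.1171
  4     1,035.00       971.3271     3,885.3085
  Σ                  1,073.0546     4,087.6870
Price P = Σ PV = 1,073.0546.
Macaulay duration = Σ(t·PV) / P = 4,087.6870 / 1,073.0546 = 3.80939 half-year periods.
In years: 3.80939 / 2 = 1.90470 years.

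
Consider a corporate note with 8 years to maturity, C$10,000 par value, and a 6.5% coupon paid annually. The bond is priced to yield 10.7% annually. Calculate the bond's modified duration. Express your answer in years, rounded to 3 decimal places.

Periodic yield y = 0.107. First find Macaulay duration:
  t   CF        PV=CF/(1+0.107)^t    t·PV
  1       650.00       587.1725       587.1725
  2       650.00       530.4178     1,060.8357
  3       650.00       479.1489     1,437.4467
  4       650.00       432.8355     1,731.3420
  5       650.00       390.9986     1,954.9932
  6       650.00       353.2056     2,119.2338
  7       650.00       319.0656     2,233.4593
  8    10,650.00     4,722.4638    37,779.7107
  Σ                  7,815.3085    48,904.1940
P = 7,815.3085; Macaulay duration = 48,904.1940 / 7,815.3085 = 6.25749 years.
Modified duration = D_Mac / (1 + y) = 6.25749 / 1.107 = 5.65265 years.

5.653 years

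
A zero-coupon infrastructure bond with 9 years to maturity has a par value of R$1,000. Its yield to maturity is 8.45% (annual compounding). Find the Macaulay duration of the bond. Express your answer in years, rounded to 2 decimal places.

A zero-coupon bond has a single cash flow at maturity, so its Macaulay duration equals its maturity: 9 years.

9.00 years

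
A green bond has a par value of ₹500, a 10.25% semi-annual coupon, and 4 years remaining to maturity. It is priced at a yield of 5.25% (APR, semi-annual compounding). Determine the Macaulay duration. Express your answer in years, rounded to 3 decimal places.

3.436 years

Periodic yield y = 0.02625. Discount each cash flow and weight by its period:
  t   CF        PV=CF/(1+0.02625)^t    t·PV
  1       25.625        24.9695        24.9695
  2       25.625        24.3309        48.6617
  3       25.625        23.7085        71.1255
  4       25.625        23.1021        92.4083
  5       25.625        22.5112       112.5558
  6       25.625        21.9354       131.6122
  7       25.625        21.3743       149.6200
  8      525.625       427.2191     3,417.7527
  Σ                    589.1509     4,048.7059
Price P = Σ PV = 589.1509.
Macaulay duration = Σ(t·PV) / P = 4,048.7059 / 589.1509 = 6.87210 half-year periods.
In years: 6.87210 / 2 = 3.43605 years.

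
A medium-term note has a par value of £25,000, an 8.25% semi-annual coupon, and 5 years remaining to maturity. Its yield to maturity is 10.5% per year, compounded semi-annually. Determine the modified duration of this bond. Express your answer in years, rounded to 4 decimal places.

3.9460 years

Periodic yield y = 0.0525. First find Macaulay duration:
  t   CF        PV=CF/(1+0.0525)^t    t·PV
  1     1,031.25       979.8100       979.8100
  2     1,031.25       930.9358     1,861.8717
  3     1,031.25       884.4996     2,653.4988
  4     1,031.25       840.3797     3,361.5187
  5     1,031.25       798.4605     3,992.3025
  6     1,031.25       758.6323     4,551.7939
  7     1,031.25       720.7908     5,045.5355
  8     1,031.25       684.8369     5,478.6949
  9     1,031.25       650.6763     5,856.0871
  10   26,031.25    15,605.3667   156,053.6669
  Σ                 22,854.3886   189,834.7800
P = 22,854.3886; Macaulay duration = 189,834.7800 / 22,854.3886 = 8.30627 half-year periods = 4.15314 years.
Modified duration = D_Mac / (1 + y) = 4.15314 / 1.0525 = 3.94597 years.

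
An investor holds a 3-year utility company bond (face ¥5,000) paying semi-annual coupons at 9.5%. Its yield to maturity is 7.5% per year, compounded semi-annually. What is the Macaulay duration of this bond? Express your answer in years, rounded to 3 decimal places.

2.689 years

Periodic yield y = 0.0375. Discount each cash flow and weight by its period:
  t   CF        PV=CF/(1+0.0375)^t    t·PV
  1       237.50       228.9157       228.9157
  2       237.50       220.6416       441.2832
  3       237.50       212.6666       637.9998
  4       237.50       204.9799       819.9194
  5       237.50       197.5709       987.8547
  6     5,237.50     4,199.4789    25,196.8734
  Σ                  5,264.2536    28,312.8463
Price P = Σ PV = 5,264.2536.
Macaulay duration = Σ(t·PV) / P = 28,312.8463 / 5,264.2536 = 5.37832 half-year periods.
In years: 5.37832 / 2 = 2.68916 years.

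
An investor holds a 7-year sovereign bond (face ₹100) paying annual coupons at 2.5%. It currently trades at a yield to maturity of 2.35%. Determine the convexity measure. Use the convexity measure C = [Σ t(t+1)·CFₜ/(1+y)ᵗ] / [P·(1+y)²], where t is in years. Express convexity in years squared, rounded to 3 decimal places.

48.502

With y = 0.0235:
  t   CF        PV=CF/(1+0.0235)^t    t·PV        t(t+1)·PV
  1         2.50         2.4426         2.4426           4.8852
  2         2.50         2.3865         4.7730          14.3191
  3         2.50         2.3317         6.9952          27.9806
  4         2.50         2.2782         9.1127          45.5637
  5         2.50         2.2259        11.1294          66.7763
  6         2.50         2.1748        13.0486          91.3403
  7       102.50        87.1182       609.8275       4,878.6197
  Σ                    100.9579       657.3290       5,129.4848
P = 100.9579.
Convexity = Σ t(t+1)·PV / [P·(1+y)²] = 5,129.4848 / (100.9579 × 1.047552) = 48.50180.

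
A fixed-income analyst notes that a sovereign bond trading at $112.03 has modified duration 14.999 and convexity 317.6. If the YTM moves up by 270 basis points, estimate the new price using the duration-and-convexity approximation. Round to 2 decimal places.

Duration effect: -D_mod·Δy = -14.999 × (+0.027) = -0.404973
Convexity effect: ½·C·(Δy)² = 0.5 × 317.6 × (0.027)² = +0.1157652
ΔP/P ≈ -0.404973 + 0.1157652 = -0.2892078
New price ≈ 112.03 × (1 - 0.2892078) = 79.630050166.

$79.63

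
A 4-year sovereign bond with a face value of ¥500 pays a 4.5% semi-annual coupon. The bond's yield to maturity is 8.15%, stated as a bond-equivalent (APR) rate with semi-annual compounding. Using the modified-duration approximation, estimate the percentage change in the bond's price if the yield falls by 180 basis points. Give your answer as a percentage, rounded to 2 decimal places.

Periodic yield y = 0.04075. Modified duration first:
  t   CF        PV=CF/(1+0.04075)^t    t·PV
  1        11.25        10.8095        10.8095
  2        11.25        10.3863        20.7725
  3        11.25         9.9796        29.9388
  4        11.25         9.5889        38.3554
  5        11.25         9.2134        46.0671
  6        11.25         8.8527        53.1160
  7        11.25         8.5060        59.5423
  8       511.25       371.4172     2,971.3373
  Σ                    438.7535     3,229.9389
P = 438.7535; D_Mac = 7.36163 half-year periods = 3.68081 yrs; D_mod = 3.68081/(1+0.04075) = 3.53669 yrs.
ΔP/P ≈ -D_mod · Δy = -3.53669 × (-0.018) = +0.063660 = +6.3660%.

+6.37%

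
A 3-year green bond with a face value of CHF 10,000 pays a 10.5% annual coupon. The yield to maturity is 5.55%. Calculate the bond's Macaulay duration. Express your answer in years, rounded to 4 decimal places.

2.7413 years

Periodic yield y = 0.0555. Discount each cash flow and weight by its year:
  t   CF        PV=CF/(1+0.0555)^t    t·PV
  1     1,050.00       994.7892       994.7892
  2     1,050.00       942.4815     1,884.9630
  3    11,050.00     9,396.9640    28,190.8921
  Σ                 11,334.2347    31,070.6443
Price P = Σ PV = 11,334.2347.
Macaulay duration = Σ(t·PV) / P = 31,070.6443 / 11,334.2347 = 2.74131 years.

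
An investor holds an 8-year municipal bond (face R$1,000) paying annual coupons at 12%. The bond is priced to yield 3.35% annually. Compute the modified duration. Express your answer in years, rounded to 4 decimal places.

Periodic yield y = 0.0335. First find Macaulay duration:
  t   CF        PV=CF/(1+0.0335)^t    t·PV
  1       120.00       116.1103       116.1103
  2       120.00       112.3467       224.6934
  3       120.00       108.7051       326.1152
  4       120.00       105.1815       420.7260
  5       120.00       101.7721       508.8606
  6       120.00        98.4733       590.8396
  7       120.00        95.2813       666.9694
  8     1,120.00       860.4669     6,883.7353
  Σ                  1,598.3372     9,738.0498
P = 1,598.3372; Macaulay duration = 9,738.0498 / 1,598.3372 = 6.09261 years.
Modified duration = D_Mac / (1 + y) = 6.09261 / 1.0335 = 5.89513 years.

5.8951 years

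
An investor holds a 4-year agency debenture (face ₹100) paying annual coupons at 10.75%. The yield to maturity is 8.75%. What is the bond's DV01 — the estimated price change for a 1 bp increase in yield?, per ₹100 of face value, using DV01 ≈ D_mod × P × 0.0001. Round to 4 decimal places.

₹0.0340

Periodic yield y = 0.0875.
  t   CF        PV=CF/(1+0.0875)^t    t·PV
  1        10.75         9.8851         9.8851
  2        10.75         9.0897        18.1794
  3        10.75         8.3584        25.0751
  4       110.75        79.1820       316.7281
  Σ                    106.5152       369.8677
P = 106.5152; D_Mac = 3.47244 yrs; D_mod = 3.19305 yrs.
DV01 ≈ 3.19305 × 106.5152 × 0.0001 = 0.034011.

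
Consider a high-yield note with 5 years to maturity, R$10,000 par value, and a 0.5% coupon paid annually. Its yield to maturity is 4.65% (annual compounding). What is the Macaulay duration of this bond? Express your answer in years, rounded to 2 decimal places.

Periodic yield y = 0.0465. Discount each cash flow and weight by its year:
  t   CF        PV=CF/(1+0.0465)^t    t·PV
  1        50.00        47.7783        47.7783
  2        50.00        45.6553        91.3107
  3        50.00        43.6267       130.8801
  4        50.00        41.6882       166.7528
  5    10,050.00     8,007.0013    40,035.0064
  Σ                  8,185.7498    40,471.7283
Price P = Σ PV = 8,185.7498.
Macaulay duration = Σ(t·PV) / P = 40,471.7283 / 8,185.7498 = 4.94417 years.

4.94 years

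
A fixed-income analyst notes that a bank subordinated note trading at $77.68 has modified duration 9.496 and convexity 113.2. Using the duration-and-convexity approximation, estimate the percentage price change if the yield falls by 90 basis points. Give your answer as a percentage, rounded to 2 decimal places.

Duration effect: -D_mod·Δy = -9.496 × (-0.009) = +0.085464
Convexity effect: ½·C·(Δy)² = 0.5 × 113.2 × (-0.009)² = +0.0045846
ΔP/P ≈ +0.085464 + 0.0045846 = +0.0900486
= +9.00486%.

+9.00%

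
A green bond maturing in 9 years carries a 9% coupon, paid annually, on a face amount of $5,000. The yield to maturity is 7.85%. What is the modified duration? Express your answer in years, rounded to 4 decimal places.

6.1436 years

Periodic yield y = 0.0785. First find Macaulay duration:
  t   CF        PV=CF/(1+0.0785)^t    t·PV
  1       450.00       417.2462       417.2462
  2       450.00       386.8764       773.7528
  3       450.00       358.7171     1,076.1513
  4       450.00       332.6074     1,330.4296
  5       450.00       308.3982     1,541.9908
  6       450.00       285.9510     1,715.7060
  7       450.00       265.1377     1,855.9638
  8       450.00       245.8393     1,966.7144
  9     5,450.00     2,760.6742    24,846.0678
  Σ                  5,361.4474    35,524.0227
P = 5,361.4474; Macaulay duration = 35,524.0227 / 5,361.4474 = 6.62583 years.
Modified duration = D_Mac / (1 + y) = 6.62583 / 1.0785 = 6.14356 years.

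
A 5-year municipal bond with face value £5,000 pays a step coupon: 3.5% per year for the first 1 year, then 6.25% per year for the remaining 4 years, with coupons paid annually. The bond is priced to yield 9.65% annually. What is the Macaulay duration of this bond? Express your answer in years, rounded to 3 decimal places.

Periodic yield y = 0.0965. Discount each cash flow and weight by its year:
  t   CF        PV=CF/(1+0.0965)^t    t·PV
  1       175.00       159.5987       159.5987
  2       312.50       259.9158       519.8317
  3       312.50       237.0414       711.1241
  4       312.50       216.1800       864.7199
  5     5,312.50     3,351.6276    16,758.1382
  Σ                  4,224.3635    19,013.4126
Price P = Σ PV = 4,224.3635.
Macaulay duration = Σ(t·PV) / P = 19,013.4126 / 4,224.3635 = 4.50089 years.

4.501 years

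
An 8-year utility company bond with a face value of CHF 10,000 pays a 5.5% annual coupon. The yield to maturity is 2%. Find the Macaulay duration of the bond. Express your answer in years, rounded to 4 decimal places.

6.8443 years

Periodic yield y = 0.02. Discount each cash flow and weight by its year:
  t   CF        PV=CF/(1+0.02)^t    t·PV
  1       550.00       539.2157       539.2157
  2       550.00       528.6428     1,057.2857
  3       550.00       518.2773     1,554.8319
  4       550.00       508.1150     2,032.4599
  5       550.00       498.1519     2,490.7597
  6       550.00       488.3843     2,930.3056
  7       550.00       478.8081     3,351.6567
  8    10,550.00     9,004.3234    72,034.5873
  Σ                 12,563.9185    85,991.1024
Price P = Σ PV = 12,563.9185.
Macaulay duration = Σ(t·PV) / P = 85,991.1024 / 12,563.9185 = 6.84429 years.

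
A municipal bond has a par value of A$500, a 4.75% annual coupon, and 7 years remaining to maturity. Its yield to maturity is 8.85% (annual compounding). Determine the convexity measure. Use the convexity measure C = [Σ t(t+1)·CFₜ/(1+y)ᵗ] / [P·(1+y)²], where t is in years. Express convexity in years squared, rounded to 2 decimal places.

With y = 0.0885:
  t   CF        PV=CF/(1+0.0885)^t    t·PV        t(t+1)·PV
  1        23.75        21.8190        21.8190          43.6380
  2        23.75        20.0450        40.0901         120.2702
  3        23.75        18.4153        55.2458         220.9834
  4        23.75        16.9180        67.6721         338.3607
  5        23.75        15.5425        77.7126         466.2756
  6        23.75        14.2788        85.6731         599.7114
  7       523.75       289.2844     2,024.9907      16,199.9259
  Σ                    396.3031     2,373.2035      17,989.1652
P = 396.3031.
Convexity = Σ t(t+1)·PV / [P·(1+y)²] = 17,989.1652 / (396.3031 × 1.184832) = 38.31128.

38.31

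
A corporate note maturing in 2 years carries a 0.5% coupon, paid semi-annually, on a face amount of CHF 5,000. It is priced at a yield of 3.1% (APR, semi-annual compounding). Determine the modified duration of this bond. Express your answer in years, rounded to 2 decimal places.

Periodic yield y = 0.0155. First find Macaulay duration:
  t   CF        PV=CF/(1+0.0155)^t    t·PV
  1        12.50        12.3092        12.3092
  2        12.50        12.1213        24.2427
  3        12.50        11.9363        35.8089
  4     5,012.50     4,713.4041    18,853.6164
  Σ                  4,749.7709    18,925.9772
P = 4,749.7709; Macaulay duration = 18,925.9772 / 4,749.7709 = 3.98461 half-year periods = 1.99230 years.
Modified duration = D_Mac / (1 + y) = 1.99230 / 1.0155 = 1.96189 years.

1.96 years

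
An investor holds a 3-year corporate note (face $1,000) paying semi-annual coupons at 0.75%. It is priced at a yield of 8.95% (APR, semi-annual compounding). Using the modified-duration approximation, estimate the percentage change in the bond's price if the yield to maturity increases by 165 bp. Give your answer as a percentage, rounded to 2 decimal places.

Periodic yield y = 0.04475. Modified duration first:
  t   CF        PV=CF/(1+0.04475)^t    t·PV
  1         3.75         3.5894         3.5894
  2         3.75         3.4356         6.8713
  3         3.75         3.2885         9.8654
  4         3.75         3.1476        12.5905
  5         3.75         3.0128        15.0640
  6     1,003.75       771.8827     4,631.2959
  Σ                    788.3565     4,679.2764
P = 788.3565; D_Mac = 5.93548 half-year periods = 2.96774 yrs; D_mod = 2.96774/(1+0.04475) = 2.84062 yrs.
ΔP/P ≈ -D_mod · Δy = -2.84062 × (+0.0165) = -0.046870 = -4.6870%.

-4.69%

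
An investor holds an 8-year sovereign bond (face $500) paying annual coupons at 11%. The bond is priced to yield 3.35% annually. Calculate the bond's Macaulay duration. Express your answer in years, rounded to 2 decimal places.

6.17 years

Periodic yield y = 0.0335. Discount each cash flow and weight by its year:
  t   CF        PV=CF/(1+0.0335)^t    t·PV
  1        55.00        53.2172        53.2172
  2        55.00        51.4922       102.9845
  3        55.00        49.8232       149.4695
  4        55.00        48.2082       192.8327
  5        55.00        46.6456       233.2278
  6        55.00        45.1336       270.8015
  7        55.00        43.6706       305.6943
  8       555.00       426.3921     3,411.1367
  Σ                    764.5826     4,719.3642
Price P = Σ PV = 764.5826.
Macaulay duration = Σ(t·PV) / P = 4,719.3642 / 764.5826 = 6.17247 years.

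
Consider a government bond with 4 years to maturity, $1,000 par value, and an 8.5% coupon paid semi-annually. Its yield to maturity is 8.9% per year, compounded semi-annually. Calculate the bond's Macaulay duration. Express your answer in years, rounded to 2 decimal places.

Periodic yield y = 0.0445. Discount each cash flow and weight by its period:
  t   CF        PV=CF/(1+0.0445)^t    t·PV
  1        42.50        40.6893        40.6893
  2        42.50        38.9558        77.9116
  3        42.50        37.2961       111.8883
  4        42.50        35.7071       142.8286
  5        42.50        34.1859       170.9294
  6        42.50        32.7294       196.3765
  7        42.50        31.3350       219.3451
  8     1,042.50       735.8826     5,887.0605
  Σ                    986.7812     6,847.0292
Price P = Σ PV = 986.7812.
Macaulay duration = Σ(t·PV) / P = 6,847.0292 / 986.7812 = 6.93875 half-year periods.
In years: 6.93875 / 2 = 3.46938 years.

3.47 years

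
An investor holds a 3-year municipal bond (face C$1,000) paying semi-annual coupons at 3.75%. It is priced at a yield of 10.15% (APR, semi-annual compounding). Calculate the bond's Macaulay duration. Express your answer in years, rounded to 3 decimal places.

2.850 years

Periodic yield y = 0.05075. Discount each cash flow and weight by its period:
  t   CF        PV=CF/(1+0.05075)^t    t·PV
  1        18.75        17.8444        17.8444
  2        18.75        16.9825        33.9651
  3        18.75        16.1623        48.4869
  4        18.75        15.3817        61.5267
  5        18.75        14.6388        73.1938
  6     1,018.75       756.9570     4,541.7422
  Σ                    837.9667     4,776.7591
Price P = Σ PV = 837.9667.
Macaulay duration = Σ(t·PV) / P = 4,776.7591 / 837.9667 = 5.70042 half-year periods.
In years: 5.70042 / 2 = 2.85021 years.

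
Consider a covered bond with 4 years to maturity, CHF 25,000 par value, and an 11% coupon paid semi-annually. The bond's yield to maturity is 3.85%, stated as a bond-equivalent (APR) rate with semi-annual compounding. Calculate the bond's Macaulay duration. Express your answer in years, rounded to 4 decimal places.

3.4238 years

Periodic yield y = 0.01925. Discount each cash flow and weight by its period:
  t   CF        PV=CF/(1+0.01925)^t    t·PV
  1     1,375.00     1,349.0312     1,349.0312
  2     1,375.00     1,323.5528     2,647.1055
  3     1,375.00     1,298.5556     3,895.6667
  4     1,375.00     1,274.0305     5,096.1219
  5     1,375.00     1,249.9686     6,249.8429
  6     1,375.00     1,226.3611     7,358.1668
  7     1,375.00     1,203.1995     8,422.3968
  8    26,375.00    22,643.6643   181,149.3142
  Σ                 31,568.3635   216,167.6460
Price P = Σ PV = 31,568.3635.
Macaulay duration = Σ(t·PV) / P = 216,167.6460 / 31,568.3635 = 6.84760 half-year periods.
In years: 6.84760 / 2 = 3.42380 years.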